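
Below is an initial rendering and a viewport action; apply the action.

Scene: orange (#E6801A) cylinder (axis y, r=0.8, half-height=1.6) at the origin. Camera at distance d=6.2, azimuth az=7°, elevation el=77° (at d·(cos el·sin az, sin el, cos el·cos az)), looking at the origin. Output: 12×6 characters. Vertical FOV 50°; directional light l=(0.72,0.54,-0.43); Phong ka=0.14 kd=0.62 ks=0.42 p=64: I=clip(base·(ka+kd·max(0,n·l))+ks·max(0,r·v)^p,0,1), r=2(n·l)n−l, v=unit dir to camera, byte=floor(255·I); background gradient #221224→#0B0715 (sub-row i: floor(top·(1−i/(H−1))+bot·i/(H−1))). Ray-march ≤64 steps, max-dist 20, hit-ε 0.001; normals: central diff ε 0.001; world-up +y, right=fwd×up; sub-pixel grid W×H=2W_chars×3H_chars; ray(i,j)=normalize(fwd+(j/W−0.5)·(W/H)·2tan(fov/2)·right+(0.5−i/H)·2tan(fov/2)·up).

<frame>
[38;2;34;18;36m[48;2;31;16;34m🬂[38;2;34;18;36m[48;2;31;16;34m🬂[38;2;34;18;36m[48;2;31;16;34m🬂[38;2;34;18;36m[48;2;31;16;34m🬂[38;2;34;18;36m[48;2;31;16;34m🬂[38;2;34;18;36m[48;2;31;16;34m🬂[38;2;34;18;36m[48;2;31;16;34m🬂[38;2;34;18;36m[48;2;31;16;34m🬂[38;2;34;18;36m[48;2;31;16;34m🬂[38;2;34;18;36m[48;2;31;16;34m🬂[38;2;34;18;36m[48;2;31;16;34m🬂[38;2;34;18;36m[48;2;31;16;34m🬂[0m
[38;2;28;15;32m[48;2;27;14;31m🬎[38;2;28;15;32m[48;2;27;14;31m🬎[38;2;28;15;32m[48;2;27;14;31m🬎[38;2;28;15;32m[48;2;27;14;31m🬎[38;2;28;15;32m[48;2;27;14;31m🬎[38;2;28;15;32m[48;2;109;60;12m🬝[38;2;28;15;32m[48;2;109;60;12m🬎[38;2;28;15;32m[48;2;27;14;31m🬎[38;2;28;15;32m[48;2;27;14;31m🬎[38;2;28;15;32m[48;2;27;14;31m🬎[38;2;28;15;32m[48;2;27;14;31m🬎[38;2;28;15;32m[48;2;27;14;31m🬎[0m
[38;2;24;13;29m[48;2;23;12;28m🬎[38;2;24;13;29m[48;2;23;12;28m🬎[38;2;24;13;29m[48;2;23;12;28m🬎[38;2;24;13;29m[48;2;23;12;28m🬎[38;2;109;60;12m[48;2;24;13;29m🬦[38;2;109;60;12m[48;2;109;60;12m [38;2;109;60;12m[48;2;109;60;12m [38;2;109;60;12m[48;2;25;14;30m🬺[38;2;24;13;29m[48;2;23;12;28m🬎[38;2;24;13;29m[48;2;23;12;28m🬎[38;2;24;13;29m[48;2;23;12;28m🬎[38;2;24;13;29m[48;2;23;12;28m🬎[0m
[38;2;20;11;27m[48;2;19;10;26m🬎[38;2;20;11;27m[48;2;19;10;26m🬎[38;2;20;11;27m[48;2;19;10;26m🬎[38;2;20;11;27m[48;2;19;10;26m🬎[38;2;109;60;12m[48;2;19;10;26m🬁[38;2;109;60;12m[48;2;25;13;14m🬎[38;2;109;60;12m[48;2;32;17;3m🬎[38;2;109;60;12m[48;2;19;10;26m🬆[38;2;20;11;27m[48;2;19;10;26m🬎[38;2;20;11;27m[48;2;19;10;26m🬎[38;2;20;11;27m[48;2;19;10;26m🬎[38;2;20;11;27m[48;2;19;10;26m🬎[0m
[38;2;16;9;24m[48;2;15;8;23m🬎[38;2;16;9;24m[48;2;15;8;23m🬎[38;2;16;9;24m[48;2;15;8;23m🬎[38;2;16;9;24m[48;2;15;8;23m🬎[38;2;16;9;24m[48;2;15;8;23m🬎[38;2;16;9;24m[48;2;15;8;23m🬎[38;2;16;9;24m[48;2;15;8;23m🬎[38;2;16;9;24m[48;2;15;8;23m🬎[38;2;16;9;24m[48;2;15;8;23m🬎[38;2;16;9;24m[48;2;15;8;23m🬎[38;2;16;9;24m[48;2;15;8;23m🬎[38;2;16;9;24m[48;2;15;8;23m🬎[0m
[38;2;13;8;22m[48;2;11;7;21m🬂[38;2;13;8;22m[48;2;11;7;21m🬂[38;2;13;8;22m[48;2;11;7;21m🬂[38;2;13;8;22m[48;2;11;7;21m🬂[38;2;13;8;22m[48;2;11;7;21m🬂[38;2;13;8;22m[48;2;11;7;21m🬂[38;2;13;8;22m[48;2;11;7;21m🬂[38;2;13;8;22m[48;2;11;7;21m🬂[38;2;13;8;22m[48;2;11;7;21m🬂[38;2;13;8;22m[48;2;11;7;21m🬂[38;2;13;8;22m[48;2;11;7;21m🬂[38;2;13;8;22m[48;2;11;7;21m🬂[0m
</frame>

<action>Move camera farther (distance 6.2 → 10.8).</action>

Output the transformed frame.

<frame>
[38;2;34;18;36m[48;2;31;16;34m🬂[38;2;34;18;36m[48;2;31;16;34m🬂[38;2;34;18;36m[48;2;31;16;34m🬂[38;2;34;18;36m[48;2;31;16;34m🬂[38;2;34;18;36m[48;2;31;16;34m🬂[38;2;34;18;36m[48;2;31;16;34m🬂[38;2;34;18;36m[48;2;31;16;34m🬂[38;2;34;18;36m[48;2;31;16;34m🬂[38;2;34;18;36m[48;2;31;16;34m🬂[38;2;34;18;36m[48;2;31;16;34m🬂[38;2;34;18;36m[48;2;31;16;34m🬂[38;2;34;18;36m[48;2;31;16;34m🬂[0m
[38;2;28;15;32m[48;2;27;14;31m🬎[38;2;28;15;32m[48;2;27;14;31m🬎[38;2;28;15;32m[48;2;27;14;31m🬎[38;2;28;15;32m[48;2;27;14;31m🬎[38;2;28;15;32m[48;2;27;14;31m🬎[38;2;28;15;32m[48;2;27;14;31m🬎[38;2;28;15;32m[48;2;27;14;31m🬎[38;2;28;15;32m[48;2;27;14;31m🬎[38;2;28;15;32m[48;2;27;14;31m🬎[38;2;28;15;32m[48;2;27;14;31m🬎[38;2;28;15;32m[48;2;27;14;31m🬎[38;2;28;15;32m[48;2;27;14;31m🬎[0m
[38;2;24;13;29m[48;2;23;12;28m🬎[38;2;24;13;29m[48;2;23;12;28m🬎[38;2;24;13;29m[48;2;23;12;28m🬎[38;2;24;13;29m[48;2;23;12;28m🬎[38;2;24;13;29m[48;2;23;12;28m🬎[38;2;109;60;12m[48;2;24;13;29m🬦[38;2;25;14;30m[48;2;109;60;12m🬂[38;2;24;13;29m[48;2;23;12;28m🬎[38;2;24;13;29m[48;2;23;12;28m🬎[38;2;24;13;29m[48;2;23;12;28m🬎[38;2;24;13;29m[48;2;23;12;28m🬎[38;2;24;13;29m[48;2;23;12;28m🬎[0m
[38;2;20;11;27m[48;2;19;10;26m🬎[38;2;20;11;27m[48;2;19;10;26m🬎[38;2;20;11;27m[48;2;19;10;26m🬎[38;2;20;11;27m[48;2;19;10;26m🬎[38;2;20;11;27m[48;2;19;10;26m🬎[38;2;109;60;12m[48;2;22;12;22m🬁[38;2;96;53;10m[48;2;23;12;18m🬊[38;2;20;11;27m[48;2;19;10;26m🬎[38;2;20;11;27m[48;2;19;10;26m🬎[38;2;20;11;27m[48;2;19;10;26m🬎[38;2;20;11;27m[48;2;19;10;26m🬎[38;2;20;11;27m[48;2;19;10;26m🬎[0m
[38;2;16;9;24m[48;2;15;8;23m🬎[38;2;16;9;24m[48;2;15;8;23m🬎[38;2;16;9;24m[48;2;15;8;23m🬎[38;2;16;9;24m[48;2;15;8;23m🬎[38;2;16;9;24m[48;2;15;8;23m🬎[38;2;16;9;24m[48;2;15;8;23m🬎[38;2;16;9;24m[48;2;15;8;23m🬎[38;2;16;9;24m[48;2;15;8;23m🬎[38;2;16;9;24m[48;2;15;8;23m🬎[38;2;16;9;24m[48;2;15;8;23m🬎[38;2;16;9;24m[48;2;15;8;23m🬎[38;2;16;9;24m[48;2;15;8;23m🬎[0m
[38;2;13;8;22m[48;2;11;7;21m🬂[38;2;13;8;22m[48;2;11;7;21m🬂[38;2;13;8;22m[48;2;11;7;21m🬂[38;2;13;8;22m[48;2;11;7;21m🬂[38;2;13;8;22m[48;2;11;7;21m🬂[38;2;13;8;22m[48;2;11;7;21m🬂[38;2;13;8;22m[48;2;11;7;21m🬂[38;2;13;8;22m[48;2;11;7;21m🬂[38;2;13;8;22m[48;2;11;7;21m🬂[38;2;13;8;22m[48;2;11;7;21m🬂[38;2;13;8;22m[48;2;11;7;21m🬂[38;2;13;8;22m[48;2;11;7;21m🬂[0m
</frame>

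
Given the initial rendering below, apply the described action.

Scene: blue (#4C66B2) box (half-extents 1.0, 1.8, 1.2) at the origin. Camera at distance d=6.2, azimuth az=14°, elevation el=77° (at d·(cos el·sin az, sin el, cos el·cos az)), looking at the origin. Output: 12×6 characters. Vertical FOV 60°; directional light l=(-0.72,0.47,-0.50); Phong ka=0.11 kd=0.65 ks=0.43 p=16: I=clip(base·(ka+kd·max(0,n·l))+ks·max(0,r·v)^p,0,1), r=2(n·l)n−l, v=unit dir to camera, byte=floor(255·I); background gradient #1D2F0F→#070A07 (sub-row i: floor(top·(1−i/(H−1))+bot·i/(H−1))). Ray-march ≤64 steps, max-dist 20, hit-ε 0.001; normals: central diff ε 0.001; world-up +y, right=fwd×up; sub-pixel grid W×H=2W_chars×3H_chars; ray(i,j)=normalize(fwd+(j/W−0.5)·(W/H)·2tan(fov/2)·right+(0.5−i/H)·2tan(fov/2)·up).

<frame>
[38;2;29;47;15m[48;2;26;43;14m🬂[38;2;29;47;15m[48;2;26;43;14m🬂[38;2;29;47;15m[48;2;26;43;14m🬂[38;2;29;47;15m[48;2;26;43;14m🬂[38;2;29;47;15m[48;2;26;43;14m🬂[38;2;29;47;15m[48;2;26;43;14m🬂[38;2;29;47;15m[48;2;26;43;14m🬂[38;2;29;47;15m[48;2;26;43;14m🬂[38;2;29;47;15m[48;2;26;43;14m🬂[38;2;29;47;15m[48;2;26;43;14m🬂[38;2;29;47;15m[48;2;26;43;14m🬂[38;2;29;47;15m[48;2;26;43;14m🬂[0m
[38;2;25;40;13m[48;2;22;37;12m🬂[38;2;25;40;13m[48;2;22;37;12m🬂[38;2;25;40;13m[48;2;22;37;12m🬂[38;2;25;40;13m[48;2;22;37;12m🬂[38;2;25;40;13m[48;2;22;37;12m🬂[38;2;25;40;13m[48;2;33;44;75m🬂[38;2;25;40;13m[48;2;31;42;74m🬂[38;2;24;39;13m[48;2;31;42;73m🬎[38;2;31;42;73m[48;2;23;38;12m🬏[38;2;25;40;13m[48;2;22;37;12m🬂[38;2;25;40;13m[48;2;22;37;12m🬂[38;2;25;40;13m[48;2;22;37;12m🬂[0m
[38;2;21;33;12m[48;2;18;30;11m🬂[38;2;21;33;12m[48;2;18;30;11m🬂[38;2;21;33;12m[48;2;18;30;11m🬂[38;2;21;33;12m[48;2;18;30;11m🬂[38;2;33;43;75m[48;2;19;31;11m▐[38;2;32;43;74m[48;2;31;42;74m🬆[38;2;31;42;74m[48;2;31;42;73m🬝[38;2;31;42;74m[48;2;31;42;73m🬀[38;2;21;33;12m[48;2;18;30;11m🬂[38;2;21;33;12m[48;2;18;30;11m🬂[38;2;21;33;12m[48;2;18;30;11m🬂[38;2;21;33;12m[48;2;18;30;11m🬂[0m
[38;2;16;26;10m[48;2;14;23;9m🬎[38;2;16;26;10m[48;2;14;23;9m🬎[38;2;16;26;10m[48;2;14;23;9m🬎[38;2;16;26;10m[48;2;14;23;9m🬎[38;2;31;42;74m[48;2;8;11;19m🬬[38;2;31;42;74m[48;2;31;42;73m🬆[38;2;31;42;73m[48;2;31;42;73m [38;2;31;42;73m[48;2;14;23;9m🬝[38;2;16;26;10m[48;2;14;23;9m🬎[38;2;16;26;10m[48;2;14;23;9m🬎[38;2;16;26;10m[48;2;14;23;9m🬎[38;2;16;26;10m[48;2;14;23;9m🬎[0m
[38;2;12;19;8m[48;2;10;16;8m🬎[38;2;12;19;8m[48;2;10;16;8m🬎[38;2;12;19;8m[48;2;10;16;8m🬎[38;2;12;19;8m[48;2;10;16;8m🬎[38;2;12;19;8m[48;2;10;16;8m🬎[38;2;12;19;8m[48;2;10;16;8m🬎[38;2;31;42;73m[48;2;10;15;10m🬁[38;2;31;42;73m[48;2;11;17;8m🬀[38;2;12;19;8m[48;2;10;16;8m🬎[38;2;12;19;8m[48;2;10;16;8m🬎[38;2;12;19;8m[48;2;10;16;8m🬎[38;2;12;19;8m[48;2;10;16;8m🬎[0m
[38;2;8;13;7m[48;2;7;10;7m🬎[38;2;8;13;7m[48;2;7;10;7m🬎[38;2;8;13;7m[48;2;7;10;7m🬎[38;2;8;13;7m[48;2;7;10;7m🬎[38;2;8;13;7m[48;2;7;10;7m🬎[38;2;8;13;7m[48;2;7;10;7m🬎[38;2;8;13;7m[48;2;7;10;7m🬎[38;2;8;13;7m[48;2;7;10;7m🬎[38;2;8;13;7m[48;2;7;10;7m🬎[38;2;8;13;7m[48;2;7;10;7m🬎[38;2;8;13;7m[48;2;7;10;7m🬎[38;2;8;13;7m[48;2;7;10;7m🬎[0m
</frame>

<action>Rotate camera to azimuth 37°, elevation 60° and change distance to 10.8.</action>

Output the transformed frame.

<frame>
[38;2;29;47;15m[48;2;26;43;14m🬂[38;2;29;47;15m[48;2;26;43;14m🬂[38;2;29;47;15m[48;2;26;43;14m🬂[38;2;29;47;15m[48;2;26;43;14m🬂[38;2;29;47;15m[48;2;26;43;14m🬂[38;2;29;47;15m[48;2;26;43;14m🬂[38;2;29;47;15m[48;2;26;43;14m🬂[38;2;29;47;15m[48;2;26;43;14m🬂[38;2;29;47;15m[48;2;26;43;14m🬂[38;2;29;47;15m[48;2;26;43;14m🬂[38;2;29;47;15m[48;2;26;43;14m🬂[38;2;29;47;15m[48;2;26;43;14m🬂[0m
[38;2;25;40;13m[48;2;22;37;12m🬂[38;2;25;40;13m[48;2;22;37;12m🬂[38;2;25;40;13m[48;2;22;37;12m🬂[38;2;25;40;13m[48;2;22;37;12m🬂[38;2;25;40;13m[48;2;22;37;12m🬂[38;2;25;40;13m[48;2;22;37;12m🬂[38;2;25;40;13m[48;2;22;37;12m🬂[38;2;25;40;13m[48;2;22;37;12m🬂[38;2;25;40;13m[48;2;22;37;12m🬂[38;2;25;40;13m[48;2;22;37;12m🬂[38;2;25;40;13m[48;2;22;37;12m🬂[38;2;25;40;13m[48;2;22;37;12m🬂[0m
[38;2;21;33;12m[48;2;18;30;11m🬂[38;2;21;33;12m[48;2;18;30;11m🬂[38;2;21;33;12m[48;2;18;30;11m🬂[38;2;21;33;12m[48;2;18;30;11m🬂[38;2;21;33;12m[48;2;18;30;11m🬂[38;2;20;32;11m[48;2;45;56;88m🬆[38;2;43;53;85m[48;2;21;33;12m🬺[38;2;37;48;80m[48;2;17;27;13m🬃[38;2;21;33;12m[48;2;18;30;11m🬂[38;2;21;33;12m[48;2;18;30;11m🬂[38;2;21;33;12m[48;2;18;30;11m🬂[38;2;21;33;12m[48;2;18;30;11m🬂[0m
[38;2;16;26;10m[48;2;14;23;9m🬎[38;2;16;26;10m[48;2;14;23;9m🬎[38;2;16;26;10m[48;2;14;23;9m🬎[38;2;16;26;10m[48;2;14;23;9m🬎[38;2;16;26;10m[48;2;14;23;9m🬎[38;2;38;49;80m[48;2;9;13;17m🬁[38;2;36;47;78m[48;2;9;13;17m🬀[38;2;8;11;19m[48;2;15;24;9m🬀[38;2;16;26;10m[48;2;14;23;9m🬎[38;2;16;26;10m[48;2;14;23;9m🬎[38;2;16;26;10m[48;2;14;23;9m🬎[38;2;16;26;10m[48;2;14;23;9m🬎[0m
[38;2;12;19;8m[48;2;10;16;8m🬎[38;2;12;19;8m[48;2;10;16;8m🬎[38;2;12;19;8m[48;2;10;16;8m🬎[38;2;12;19;8m[48;2;10;16;8m🬎[38;2;12;19;8m[48;2;10;16;8m🬎[38;2;12;19;8m[48;2;10;16;8m🬎[38;2;12;19;8m[48;2;10;16;8m🬎[38;2;12;19;8m[48;2;10;16;8m🬎[38;2;12;19;8m[48;2;10;16;8m🬎[38;2;12;19;8m[48;2;10;16;8m🬎[38;2;12;19;8m[48;2;10;16;8m🬎[38;2;12;19;8m[48;2;10;16;8m🬎[0m
[38;2;8;13;7m[48;2;7;10;7m🬎[38;2;8;13;7m[48;2;7;10;7m🬎[38;2;8;13;7m[48;2;7;10;7m🬎[38;2;8;13;7m[48;2;7;10;7m🬎[38;2;8;13;7m[48;2;7;10;7m🬎[38;2;8;13;7m[48;2;7;10;7m🬎[38;2;8;13;7m[48;2;7;10;7m🬎[38;2;8;13;7m[48;2;7;10;7m🬎[38;2;8;13;7m[48;2;7;10;7m🬎[38;2;8;13;7m[48;2;7;10;7m🬎[38;2;8;13;7m[48;2;7;10;7m🬎[38;2;8;13;7m[48;2;7;10;7m🬎[0m
</frame>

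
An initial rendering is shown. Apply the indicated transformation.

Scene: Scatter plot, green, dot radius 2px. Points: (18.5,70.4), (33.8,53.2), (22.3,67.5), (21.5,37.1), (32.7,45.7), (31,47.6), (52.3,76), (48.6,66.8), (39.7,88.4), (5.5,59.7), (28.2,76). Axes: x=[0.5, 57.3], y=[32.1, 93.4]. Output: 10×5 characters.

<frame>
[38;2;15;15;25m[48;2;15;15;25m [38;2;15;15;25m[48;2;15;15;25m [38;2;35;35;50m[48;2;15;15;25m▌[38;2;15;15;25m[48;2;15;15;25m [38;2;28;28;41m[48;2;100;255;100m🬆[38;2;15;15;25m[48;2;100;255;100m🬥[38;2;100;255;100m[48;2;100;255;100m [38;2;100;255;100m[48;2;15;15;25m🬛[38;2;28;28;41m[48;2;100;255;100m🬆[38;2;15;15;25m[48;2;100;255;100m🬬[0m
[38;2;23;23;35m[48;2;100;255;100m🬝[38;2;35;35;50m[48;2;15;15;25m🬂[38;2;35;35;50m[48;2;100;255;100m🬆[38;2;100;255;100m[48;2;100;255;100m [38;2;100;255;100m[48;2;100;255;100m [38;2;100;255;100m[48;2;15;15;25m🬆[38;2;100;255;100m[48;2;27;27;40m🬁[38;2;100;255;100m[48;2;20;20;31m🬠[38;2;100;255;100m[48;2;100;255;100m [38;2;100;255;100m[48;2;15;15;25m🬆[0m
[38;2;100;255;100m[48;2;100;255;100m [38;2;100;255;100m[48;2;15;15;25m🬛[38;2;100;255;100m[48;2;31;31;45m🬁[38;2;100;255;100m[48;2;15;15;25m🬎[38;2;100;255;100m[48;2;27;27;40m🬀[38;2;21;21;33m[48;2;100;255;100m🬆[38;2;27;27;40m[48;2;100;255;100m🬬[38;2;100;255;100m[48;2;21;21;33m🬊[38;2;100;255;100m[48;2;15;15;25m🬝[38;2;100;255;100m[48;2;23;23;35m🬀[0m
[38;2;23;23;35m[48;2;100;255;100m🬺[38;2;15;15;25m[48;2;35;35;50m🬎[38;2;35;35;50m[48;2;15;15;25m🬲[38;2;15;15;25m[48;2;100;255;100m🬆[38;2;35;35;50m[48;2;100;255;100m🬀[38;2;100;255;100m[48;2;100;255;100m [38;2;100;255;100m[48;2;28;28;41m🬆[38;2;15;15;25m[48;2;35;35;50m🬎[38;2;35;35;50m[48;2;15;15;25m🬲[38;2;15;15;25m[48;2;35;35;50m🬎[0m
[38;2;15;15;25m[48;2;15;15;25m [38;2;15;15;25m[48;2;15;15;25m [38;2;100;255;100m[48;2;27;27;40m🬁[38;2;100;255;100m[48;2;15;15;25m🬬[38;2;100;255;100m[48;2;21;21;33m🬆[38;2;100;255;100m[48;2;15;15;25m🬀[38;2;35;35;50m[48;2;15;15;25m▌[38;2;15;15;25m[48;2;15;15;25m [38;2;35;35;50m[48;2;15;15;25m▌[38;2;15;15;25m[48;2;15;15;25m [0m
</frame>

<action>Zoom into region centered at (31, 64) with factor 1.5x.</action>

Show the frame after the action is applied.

<frame>
[38;2;15;15;25m[48;2;15;15;25m [38;2;15;15;25m[48;2;100;255;100m🬝[38;2;35;35;50m[48;2;15;15;25m▌[38;2;15;15;25m[48;2;100;255;100m🬆[38;2;100;255;100m[48;2;15;15;25m🬺[38;2;15;15;25m[48;2;100;255;100m🬬[38;2;35;35;50m[48;2;15;15;25m▌[38;2;15;15;25m[48;2;15;15;25m [38;2;35;35;50m[48;2;15;15;25m▌[38;2;15;15;25m[48;2;15;15;25m [0m
[38;2;23;23;35m[48;2;100;255;100m🬴[38;2;100;255;100m[48;2;100;255;100m [38;2;100;255;100m[48;2;100;255;100m [38;2;100;255;100m[48;2;25;25;37m🬳[38;2;100;255;100m[48;2;21;21;33m🬆[38;2;35;35;50m[48;2;15;15;25m🬂[38;2;35;35;50m[48;2;15;15;25m🬕[38;2;35;35;50m[48;2;15;15;25m🬂[38;2;31;31;45m[48;2;100;255;100m🬝[38;2;100;255;100m[48;2;28;28;41m🬱[0m
[38;2;15;15;25m[48;2;35;35;50m🬰[38;2;23;23;35m[48;2;100;255;100m🬺[38;2;100;255;100m[48;2;28;28;41m🬊[38;2;100;255;100m[48;2;23;23;35m🬀[38;2;35;35;50m[48;2;15;15;25m🬛[38;2;23;23;35m[48;2;100;255;100m🬬[38;2;35;35;50m[48;2;15;15;25m🬛[38;2;15;15;25m[48;2;35;35;50m🬰[38;2;100;255;100m[48;2;28;28;41m🬊[38;2;100;255;100m[48;2;15;15;25m🬝[0m
[38;2;15;15;25m[48;2;35;35;50m🬎[38;2;15;15;25m[48;2;35;35;50m🬎[38;2;35;35;50m[48;2;15;15;25m🬲[38;2;15;15;25m[48;2;35;35;50m🬎[38;2;35;35;50m[48;2;100;255;100m🬀[38;2;100;255;100m[48;2;100;255;100m [38;2;27;27;40m[48;2;100;255;100m🬸[38;2;15;15;25m[48;2;35;35;50m🬎[38;2;35;35;50m[48;2;15;15;25m🬲[38;2;15;15;25m[48;2;35;35;50m🬎[0m
[38;2;15;15;25m[48;2;15;15;25m [38;2;15;15;25m[48;2;15;15;25m [38;2;35;35;50m[48;2;15;15;25m▌[38;2;15;15;25m[48;2;100;255;100m🬺[38;2;100;255;100m[48;2;35;35;50m🬬[38;2;100;255;100m[48;2;100;255;100m [38;2;23;23;35m[48;2;100;255;100m🬸[38;2;15;15;25m[48;2;15;15;25m [38;2;35;35;50m[48;2;15;15;25m▌[38;2;15;15;25m[48;2;15;15;25m [0m
</frame>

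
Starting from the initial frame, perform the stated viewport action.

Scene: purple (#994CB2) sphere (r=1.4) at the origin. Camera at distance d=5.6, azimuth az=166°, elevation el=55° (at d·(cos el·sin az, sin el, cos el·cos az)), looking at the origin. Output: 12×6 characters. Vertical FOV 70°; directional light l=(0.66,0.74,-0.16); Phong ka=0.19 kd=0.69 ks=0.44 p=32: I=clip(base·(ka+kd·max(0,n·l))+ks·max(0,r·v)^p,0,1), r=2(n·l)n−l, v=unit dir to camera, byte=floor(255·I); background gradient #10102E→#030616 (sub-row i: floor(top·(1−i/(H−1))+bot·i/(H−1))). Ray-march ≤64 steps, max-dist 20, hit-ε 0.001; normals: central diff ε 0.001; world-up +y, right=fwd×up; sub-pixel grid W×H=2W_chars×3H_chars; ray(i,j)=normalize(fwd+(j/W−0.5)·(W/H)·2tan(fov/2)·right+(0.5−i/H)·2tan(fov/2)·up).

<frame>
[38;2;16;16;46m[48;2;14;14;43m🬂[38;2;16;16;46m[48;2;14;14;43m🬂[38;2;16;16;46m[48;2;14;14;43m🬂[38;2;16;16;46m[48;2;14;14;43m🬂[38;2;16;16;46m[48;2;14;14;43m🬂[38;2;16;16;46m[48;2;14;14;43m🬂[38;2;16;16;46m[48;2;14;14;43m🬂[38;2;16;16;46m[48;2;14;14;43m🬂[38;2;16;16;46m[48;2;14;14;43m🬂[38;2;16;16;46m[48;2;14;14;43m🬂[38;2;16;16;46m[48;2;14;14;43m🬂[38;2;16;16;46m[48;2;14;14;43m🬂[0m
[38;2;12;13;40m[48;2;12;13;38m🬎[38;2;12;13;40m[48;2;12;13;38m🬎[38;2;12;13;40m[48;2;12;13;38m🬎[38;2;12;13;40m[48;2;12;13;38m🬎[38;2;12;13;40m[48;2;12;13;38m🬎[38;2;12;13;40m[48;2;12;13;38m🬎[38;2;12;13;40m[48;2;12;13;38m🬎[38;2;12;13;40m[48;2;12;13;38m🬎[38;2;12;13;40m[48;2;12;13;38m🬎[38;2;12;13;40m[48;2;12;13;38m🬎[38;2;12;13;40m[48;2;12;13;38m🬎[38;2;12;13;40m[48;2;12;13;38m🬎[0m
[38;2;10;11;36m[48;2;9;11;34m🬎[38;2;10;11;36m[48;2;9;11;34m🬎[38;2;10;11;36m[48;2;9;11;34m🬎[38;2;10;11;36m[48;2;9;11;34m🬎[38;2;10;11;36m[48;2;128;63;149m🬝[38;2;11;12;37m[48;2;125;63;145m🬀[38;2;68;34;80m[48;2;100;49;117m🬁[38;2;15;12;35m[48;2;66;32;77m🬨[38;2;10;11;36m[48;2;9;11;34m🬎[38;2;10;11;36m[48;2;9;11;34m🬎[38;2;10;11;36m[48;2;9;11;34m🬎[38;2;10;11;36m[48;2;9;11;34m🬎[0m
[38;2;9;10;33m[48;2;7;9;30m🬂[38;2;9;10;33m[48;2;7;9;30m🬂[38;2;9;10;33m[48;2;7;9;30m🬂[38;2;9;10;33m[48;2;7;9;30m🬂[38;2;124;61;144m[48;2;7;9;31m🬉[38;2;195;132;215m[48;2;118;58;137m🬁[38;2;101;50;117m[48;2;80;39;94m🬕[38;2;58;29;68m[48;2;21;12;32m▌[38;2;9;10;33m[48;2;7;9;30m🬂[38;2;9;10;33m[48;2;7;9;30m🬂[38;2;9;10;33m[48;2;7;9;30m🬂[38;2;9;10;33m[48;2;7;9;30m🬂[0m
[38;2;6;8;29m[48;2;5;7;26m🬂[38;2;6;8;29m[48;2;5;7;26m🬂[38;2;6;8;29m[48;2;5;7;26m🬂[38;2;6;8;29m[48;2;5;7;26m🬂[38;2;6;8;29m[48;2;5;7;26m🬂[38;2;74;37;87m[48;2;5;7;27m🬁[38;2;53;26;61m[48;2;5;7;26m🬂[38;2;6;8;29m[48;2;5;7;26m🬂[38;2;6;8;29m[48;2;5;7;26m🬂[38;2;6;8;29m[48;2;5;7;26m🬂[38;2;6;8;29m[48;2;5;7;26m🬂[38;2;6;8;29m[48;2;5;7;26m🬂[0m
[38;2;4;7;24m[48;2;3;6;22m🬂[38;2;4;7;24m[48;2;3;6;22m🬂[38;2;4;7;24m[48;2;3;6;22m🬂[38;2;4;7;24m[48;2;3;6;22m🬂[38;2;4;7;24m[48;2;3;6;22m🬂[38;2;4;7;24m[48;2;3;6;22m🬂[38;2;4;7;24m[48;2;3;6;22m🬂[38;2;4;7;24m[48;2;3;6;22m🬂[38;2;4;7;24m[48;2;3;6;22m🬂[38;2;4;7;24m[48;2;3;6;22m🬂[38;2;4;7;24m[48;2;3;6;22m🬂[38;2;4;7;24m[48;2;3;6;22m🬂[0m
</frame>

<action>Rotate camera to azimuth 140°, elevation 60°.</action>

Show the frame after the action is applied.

<frame>
[38;2;16;16;46m[48;2;14;14;43m🬂[38;2;16;16;46m[48;2;14;14;43m🬂[38;2;16;16;46m[48;2;14;14;43m🬂[38;2;16;16;46m[48;2;14;14;43m🬂[38;2;16;16;46m[48;2;14;14;43m🬂[38;2;16;16;46m[48;2;14;14;43m🬂[38;2;16;16;46m[48;2;14;14;43m🬂[38;2;16;16;46m[48;2;14;14;43m🬂[38;2;16;16;46m[48;2;14;14;43m🬂[38;2;16;16;46m[48;2;14;14;43m🬂[38;2;16;16;46m[48;2;14;14;43m🬂[38;2;16;16;46m[48;2;14;14;43m🬂[0m
[38;2;12;13;40m[48;2;12;13;38m🬎[38;2;12;13;40m[48;2;12;13;38m🬎[38;2;12;13;40m[48;2;12;13;38m🬎[38;2;12;13;40m[48;2;12;13;38m🬎[38;2;12;13;40m[48;2;12;13;38m🬎[38;2;12;13;40m[48;2;12;13;38m🬎[38;2;12;13;40m[48;2;12;13;38m🬎[38;2;12;13;40m[48;2;12;13;38m🬎[38;2;12;13;40m[48;2;12;13;38m🬎[38;2;12;13;40m[48;2;12;13;38m🬎[38;2;12;13;40m[48;2;12;13;38m🬎[38;2;12;13;40m[48;2;12;13;38m🬎[0m
[38;2;10;11;36m[48;2;9;11;34m🬎[38;2;10;11;36m[48;2;9;11;34m🬎[38;2;10;11;36m[48;2;9;11;34m🬎[38;2;10;11;36m[48;2;9;11;34m🬎[38;2;10;11;36m[48;2;110;54;128m🬝[38;2;11;12;37m[48;2;112;55;130m🬀[38;2;68;34;79m[48;2;107;52;124m🬂[38;2;18;13;39m[48;2;76;37;89m🬨[38;2;10;11;36m[48;2;9;11;34m🬎[38;2;10;11;36m[48;2;9;11;34m🬎[38;2;10;11;36m[48;2;9;11;34m🬎[38;2;10;11;36m[48;2;9;11;34m🬎[0m
[38;2;9;10;33m[48;2;7;9;30m🬂[38;2;9;10;33m[48;2;7;9;30m🬂[38;2;9;10;33m[48;2;7;9;30m🬂[38;2;9;10;33m[48;2;7;9;30m🬂[38;2;118;58;138m[48;2;7;9;31m🬉[38;2;212;146;234m[48;2;129;64;151m🬁[38;2;124;62;145m[48;2;109;54;127m▌[38;2;87;43;101m[48;2;36;19;49m▌[38;2;9;10;33m[48;2;7;9;30m🬂[38;2;9;10;33m[48;2;7;9;30m🬂[38;2;9;10;33m[48;2;7;9;30m🬂[38;2;9;10;33m[48;2;7;9;30m🬂[0m
[38;2;6;8;29m[48;2;5;7;26m🬂[38;2;6;8;29m[48;2;5;7;26m🬂[38;2;6;8;29m[48;2;5;7;26m🬂[38;2;6;8;29m[48;2;5;7;26m🬂[38;2;6;8;29m[48;2;5;7;26m🬂[38;2;99;49;115m[48;2;5;7;27m🬁[38;2;86;42;100m[48;2;5;7;26m🬂[38;2;6;8;29m[48;2;5;7;26m🬂[38;2;6;8;29m[48;2;5;7;26m🬂[38;2;6;8;29m[48;2;5;7;26m🬂[38;2;6;8;29m[48;2;5;7;26m🬂[38;2;6;8;29m[48;2;5;7;26m🬂[0m
[38;2;4;7;24m[48;2;3;6;22m🬂[38;2;4;7;24m[48;2;3;6;22m🬂[38;2;4;7;24m[48;2;3;6;22m🬂[38;2;4;7;24m[48;2;3;6;22m🬂[38;2;4;7;24m[48;2;3;6;22m🬂[38;2;4;7;24m[48;2;3;6;22m🬂[38;2;4;7;24m[48;2;3;6;22m🬂[38;2;4;7;24m[48;2;3;6;22m🬂[38;2;4;7;24m[48;2;3;6;22m🬂[38;2;4;7;24m[48;2;3;6;22m🬂[38;2;4;7;24m[48;2;3;6;22m🬂[38;2;4;7;24m[48;2;3;6;22m🬂[0m
</frame>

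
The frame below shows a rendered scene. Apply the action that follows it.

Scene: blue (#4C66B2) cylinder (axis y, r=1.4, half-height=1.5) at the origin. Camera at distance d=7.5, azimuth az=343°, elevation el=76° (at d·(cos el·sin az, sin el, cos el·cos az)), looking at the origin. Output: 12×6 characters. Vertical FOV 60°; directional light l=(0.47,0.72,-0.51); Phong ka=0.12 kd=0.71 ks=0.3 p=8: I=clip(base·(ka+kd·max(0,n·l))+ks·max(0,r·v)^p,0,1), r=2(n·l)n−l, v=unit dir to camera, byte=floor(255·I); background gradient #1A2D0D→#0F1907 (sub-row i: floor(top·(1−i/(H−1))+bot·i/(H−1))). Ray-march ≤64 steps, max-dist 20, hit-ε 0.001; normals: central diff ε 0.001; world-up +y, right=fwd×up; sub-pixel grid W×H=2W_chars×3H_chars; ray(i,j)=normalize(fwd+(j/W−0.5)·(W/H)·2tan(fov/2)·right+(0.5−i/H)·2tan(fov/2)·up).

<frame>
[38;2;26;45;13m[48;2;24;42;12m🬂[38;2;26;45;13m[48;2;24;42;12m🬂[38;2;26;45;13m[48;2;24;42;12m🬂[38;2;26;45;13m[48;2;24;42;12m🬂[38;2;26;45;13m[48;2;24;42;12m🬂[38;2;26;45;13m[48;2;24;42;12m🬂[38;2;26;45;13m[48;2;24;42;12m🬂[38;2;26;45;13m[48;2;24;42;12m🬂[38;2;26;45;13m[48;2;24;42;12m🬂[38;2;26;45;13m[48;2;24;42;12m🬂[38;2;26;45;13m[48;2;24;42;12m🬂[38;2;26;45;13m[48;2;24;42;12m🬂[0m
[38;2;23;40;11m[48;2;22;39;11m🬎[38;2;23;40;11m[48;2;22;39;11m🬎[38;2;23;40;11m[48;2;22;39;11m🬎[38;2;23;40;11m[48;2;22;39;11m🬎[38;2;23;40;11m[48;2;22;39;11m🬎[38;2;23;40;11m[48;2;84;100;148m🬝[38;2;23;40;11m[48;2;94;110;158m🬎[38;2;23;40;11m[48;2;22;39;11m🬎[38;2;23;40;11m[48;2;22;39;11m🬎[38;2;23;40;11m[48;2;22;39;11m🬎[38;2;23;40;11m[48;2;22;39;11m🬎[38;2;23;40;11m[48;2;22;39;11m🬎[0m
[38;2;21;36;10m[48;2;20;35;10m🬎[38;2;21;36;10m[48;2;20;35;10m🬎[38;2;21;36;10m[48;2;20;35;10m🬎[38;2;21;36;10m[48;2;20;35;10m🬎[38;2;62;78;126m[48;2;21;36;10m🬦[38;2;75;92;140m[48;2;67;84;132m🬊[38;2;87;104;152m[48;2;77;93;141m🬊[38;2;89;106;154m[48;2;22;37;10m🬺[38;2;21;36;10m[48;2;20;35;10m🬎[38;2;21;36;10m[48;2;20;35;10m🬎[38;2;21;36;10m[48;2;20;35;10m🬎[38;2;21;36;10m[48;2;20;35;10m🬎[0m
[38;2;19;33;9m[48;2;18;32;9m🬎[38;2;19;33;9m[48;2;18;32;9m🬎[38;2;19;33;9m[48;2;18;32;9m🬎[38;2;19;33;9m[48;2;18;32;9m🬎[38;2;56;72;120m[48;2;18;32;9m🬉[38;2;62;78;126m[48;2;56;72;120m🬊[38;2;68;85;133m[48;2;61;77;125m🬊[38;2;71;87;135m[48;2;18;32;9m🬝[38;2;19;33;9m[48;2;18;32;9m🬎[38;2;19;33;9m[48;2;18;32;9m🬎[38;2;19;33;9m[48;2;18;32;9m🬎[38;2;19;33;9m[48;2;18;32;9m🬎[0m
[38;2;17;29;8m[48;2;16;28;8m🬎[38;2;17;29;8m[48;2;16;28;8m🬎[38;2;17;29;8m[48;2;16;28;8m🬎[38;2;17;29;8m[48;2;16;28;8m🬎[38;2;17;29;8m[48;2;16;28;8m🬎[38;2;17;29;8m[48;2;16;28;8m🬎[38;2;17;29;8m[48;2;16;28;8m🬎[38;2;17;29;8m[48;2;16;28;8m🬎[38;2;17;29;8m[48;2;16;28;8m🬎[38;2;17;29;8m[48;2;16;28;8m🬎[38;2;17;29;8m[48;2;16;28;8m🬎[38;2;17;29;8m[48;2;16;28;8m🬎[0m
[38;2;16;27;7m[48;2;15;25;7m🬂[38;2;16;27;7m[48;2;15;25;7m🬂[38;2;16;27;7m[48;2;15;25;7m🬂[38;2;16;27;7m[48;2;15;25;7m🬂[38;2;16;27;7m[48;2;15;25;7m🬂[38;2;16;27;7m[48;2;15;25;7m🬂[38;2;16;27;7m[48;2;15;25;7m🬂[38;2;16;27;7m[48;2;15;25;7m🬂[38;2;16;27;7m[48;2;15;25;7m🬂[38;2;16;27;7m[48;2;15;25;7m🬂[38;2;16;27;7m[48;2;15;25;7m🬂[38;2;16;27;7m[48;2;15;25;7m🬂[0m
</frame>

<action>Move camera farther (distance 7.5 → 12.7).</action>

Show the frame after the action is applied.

<frame>
[38;2;26;45;13m[48;2;24;42;12m🬂[38;2;26;45;13m[48;2;24;42;12m🬂[38;2;26;45;13m[48;2;24;42;12m🬂[38;2;26;45;13m[48;2;24;42;12m🬂[38;2;26;45;13m[48;2;24;42;12m🬂[38;2;26;45;13m[48;2;24;42;12m🬂[38;2;26;45;13m[48;2;24;42;12m🬂[38;2;26;45;13m[48;2;24;42;12m🬂[38;2;26;45;13m[48;2;24;42;12m🬂[38;2;26;45;13m[48;2;24;42;12m🬂[38;2;26;45;13m[48;2;24;42;12m🬂[38;2;26;45;13m[48;2;24;42;12m🬂[0m
[38;2;23;40;11m[48;2;22;39;11m🬎[38;2;23;40;11m[48;2;22;39;11m🬎[38;2;23;40;11m[48;2;22;39;11m🬎[38;2;23;40;11m[48;2;22;39;11m🬎[38;2;23;40;11m[48;2;22;39;11m🬎[38;2;23;40;11m[48;2;22;39;11m🬎[38;2;23;40;11m[48;2;22;39;11m🬎[38;2;23;40;11m[48;2;22;39;11m🬎[38;2;23;40;11m[48;2;22;39;11m🬎[38;2;23;40;11m[48;2;22;39;11m🬎[38;2;23;40;11m[48;2;22;39;11m🬎[38;2;23;40;11m[48;2;22;39;11m🬎[0m
[38;2;21;36;10m[48;2;20;35;10m🬎[38;2;21;36;10m[48;2;20;35;10m🬎[38;2;21;36;10m[48;2;20;35;10m🬎[38;2;21;36;10m[48;2;20;35;10m🬎[38;2;21;36;10m[48;2;20;35;10m🬎[38;2;71;88;136m[48;2;21;36;10m🬦[38;2;22;37;10m[48;2;79;95;143m🬂[38;2;21;36;10m[48;2;20;35;10m🬎[38;2;21;36;10m[48;2;20;35;10m🬎[38;2;21;36;10m[48;2;20;35;10m🬎[38;2;21;36;10m[48;2;20;35;10m🬎[38;2;21;36;10m[48;2;20;35;10m🬎[0m
[38;2;19;33;9m[48;2;18;32;9m🬎[38;2;19;33;9m[48;2;18;32;9m🬎[38;2;19;33;9m[48;2;18;32;9m🬎[38;2;19;33;9m[48;2;18;32;9m🬎[38;2;19;33;9m[48;2;18;32;9m🬎[38;2;62;79;127m[48;2;18;32;9m🬉[38;2;67;83;131m[48;2;18;32;9m🬎[38;2;19;33;9m[48;2;18;32;9m🬎[38;2;19;33;9m[48;2;18;32;9m🬎[38;2;19;33;9m[48;2;18;32;9m🬎[38;2;19;33;9m[48;2;18;32;9m🬎[38;2;19;33;9m[48;2;18;32;9m🬎[0m
[38;2;17;29;8m[48;2;16;28;8m🬎[38;2;17;29;8m[48;2;16;28;8m🬎[38;2;17;29;8m[48;2;16;28;8m🬎[38;2;17;29;8m[48;2;16;28;8m🬎[38;2;17;29;8m[48;2;16;28;8m🬎[38;2;17;29;8m[48;2;16;28;8m🬎[38;2;17;29;8m[48;2;16;28;8m🬎[38;2;17;29;8m[48;2;16;28;8m🬎[38;2;17;29;8m[48;2;16;28;8m🬎[38;2;17;29;8m[48;2;16;28;8m🬎[38;2;17;29;8m[48;2;16;28;8m🬎[38;2;17;29;8m[48;2;16;28;8m🬎[0m
[38;2;16;27;7m[48;2;15;25;7m🬂[38;2;16;27;7m[48;2;15;25;7m🬂[38;2;16;27;7m[48;2;15;25;7m🬂[38;2;16;27;7m[48;2;15;25;7m🬂[38;2;16;27;7m[48;2;15;25;7m🬂[38;2;16;27;7m[48;2;15;25;7m🬂[38;2;16;27;7m[48;2;15;25;7m🬂[38;2;16;27;7m[48;2;15;25;7m🬂[38;2;16;27;7m[48;2;15;25;7m🬂[38;2;16;27;7m[48;2;15;25;7m🬂[38;2;16;27;7m[48;2;15;25;7m🬂[38;2;16;27;7m[48;2;15;25;7m🬂[0m
</frame>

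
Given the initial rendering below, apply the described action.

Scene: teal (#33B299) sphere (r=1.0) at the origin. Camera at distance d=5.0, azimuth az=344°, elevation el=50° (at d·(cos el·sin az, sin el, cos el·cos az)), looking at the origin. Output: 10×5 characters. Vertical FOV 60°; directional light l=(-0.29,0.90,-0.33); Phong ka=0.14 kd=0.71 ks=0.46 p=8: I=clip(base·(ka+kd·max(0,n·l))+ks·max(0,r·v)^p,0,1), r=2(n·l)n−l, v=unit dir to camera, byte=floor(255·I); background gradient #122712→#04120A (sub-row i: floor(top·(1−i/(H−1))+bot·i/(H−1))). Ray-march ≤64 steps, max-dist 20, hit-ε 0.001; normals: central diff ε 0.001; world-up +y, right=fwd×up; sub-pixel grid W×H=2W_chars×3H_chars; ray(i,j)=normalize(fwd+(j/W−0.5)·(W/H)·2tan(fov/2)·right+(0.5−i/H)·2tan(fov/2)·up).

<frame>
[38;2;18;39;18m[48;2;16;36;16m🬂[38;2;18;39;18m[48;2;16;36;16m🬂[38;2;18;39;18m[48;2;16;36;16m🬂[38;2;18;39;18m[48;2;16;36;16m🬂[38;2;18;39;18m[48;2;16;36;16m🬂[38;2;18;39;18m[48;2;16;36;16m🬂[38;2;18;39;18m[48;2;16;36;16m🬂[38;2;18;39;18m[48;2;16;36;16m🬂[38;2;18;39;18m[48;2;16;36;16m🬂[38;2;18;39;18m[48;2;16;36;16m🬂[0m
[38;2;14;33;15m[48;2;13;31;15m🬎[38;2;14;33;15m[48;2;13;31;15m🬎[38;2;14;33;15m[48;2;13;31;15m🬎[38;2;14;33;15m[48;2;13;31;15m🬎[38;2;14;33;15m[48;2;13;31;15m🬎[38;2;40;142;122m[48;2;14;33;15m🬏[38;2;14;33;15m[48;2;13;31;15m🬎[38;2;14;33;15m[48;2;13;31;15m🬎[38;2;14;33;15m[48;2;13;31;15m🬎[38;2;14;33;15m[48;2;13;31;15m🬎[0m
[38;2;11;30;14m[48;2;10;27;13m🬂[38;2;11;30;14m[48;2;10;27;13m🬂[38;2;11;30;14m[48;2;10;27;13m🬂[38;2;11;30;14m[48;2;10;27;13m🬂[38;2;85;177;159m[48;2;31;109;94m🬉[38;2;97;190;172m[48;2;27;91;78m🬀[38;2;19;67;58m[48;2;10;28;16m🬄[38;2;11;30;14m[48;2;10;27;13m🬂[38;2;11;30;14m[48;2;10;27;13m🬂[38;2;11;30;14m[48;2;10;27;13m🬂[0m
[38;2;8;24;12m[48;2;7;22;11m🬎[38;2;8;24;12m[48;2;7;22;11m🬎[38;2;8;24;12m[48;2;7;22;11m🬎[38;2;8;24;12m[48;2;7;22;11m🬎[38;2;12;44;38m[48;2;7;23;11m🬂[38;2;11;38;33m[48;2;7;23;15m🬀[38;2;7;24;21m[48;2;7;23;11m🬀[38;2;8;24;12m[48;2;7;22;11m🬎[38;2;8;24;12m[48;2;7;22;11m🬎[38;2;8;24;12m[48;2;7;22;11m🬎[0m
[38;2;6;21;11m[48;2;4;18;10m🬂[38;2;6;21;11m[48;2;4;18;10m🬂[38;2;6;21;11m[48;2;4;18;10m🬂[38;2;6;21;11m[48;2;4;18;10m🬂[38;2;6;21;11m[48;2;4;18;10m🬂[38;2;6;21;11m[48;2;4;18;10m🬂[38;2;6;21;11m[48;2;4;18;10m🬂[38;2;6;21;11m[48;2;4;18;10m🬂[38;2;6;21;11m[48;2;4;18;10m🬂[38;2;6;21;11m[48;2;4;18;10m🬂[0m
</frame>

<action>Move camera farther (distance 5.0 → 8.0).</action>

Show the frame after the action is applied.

<frame>
[38;2;18;39;18m[48;2;16;36;16m🬂[38;2;18;39;18m[48;2;16;36;16m🬂[38;2;18;39;18m[48;2;16;36;16m🬂[38;2;18;39;18m[48;2;16;36;16m🬂[38;2;18;39;18m[48;2;16;36;16m🬂[38;2;18;39;18m[48;2;16;36;16m🬂[38;2;18;39;18m[48;2;16;36;16m🬂[38;2;18;39;18m[48;2;16;36;16m🬂[38;2;18;39;18m[48;2;16;36;16m🬂[38;2;18;39;18m[48;2;16;36;16m🬂[0m
[38;2;14;33;15m[48;2;13;31;15m🬎[38;2;14;33;15m[48;2;13;31;15m🬎[38;2;14;33;15m[48;2;13;31;15m🬎[38;2;14;33;15m[48;2;13;31;15m🬎[38;2;14;33;15m[48;2;13;31;15m🬎[38;2;14;33;15m[48;2;13;31;15m🬎[38;2;14;33;15m[48;2;13;31;15m🬎[38;2;14;33;15m[48;2;13;31;15m🬎[38;2;14;33;15m[48;2;13;31;15m🬎[38;2;14;33;15m[48;2;13;31;15m🬎[0m
[38;2;11;30;14m[48;2;10;27;13m🬂[38;2;11;30;14m[48;2;10;27;13m🬂[38;2;11;30;14m[48;2;10;27;13m🬂[38;2;11;30;14m[48;2;10;27;13m🬂[38;2;48;141;123m[48;2;13;38;24m🬇[38;2;55;148;129m[48;2;14;49;39m🬄[38;2;11;30;14m[48;2;10;27;13m🬂[38;2;11;30;14m[48;2;10;27;13m🬂[38;2;11;30;14m[48;2;10;27;13m🬂[38;2;11;30;14m[48;2;10;27;13m🬂[0m
[38;2;8;24;12m[48;2;7;22;11m🬎[38;2;8;24;12m[48;2;7;22;11m🬎[38;2;8;24;12m[48;2;7;22;11m🬎[38;2;8;24;12m[48;2;7;22;11m🬎[38;2;8;24;12m[48;2;7;22;11m🬎[38;2;7;24;21m[48;2;7;23;11m🬀[38;2;8;24;12m[48;2;7;22;11m🬎[38;2;8;24;12m[48;2;7;22;11m🬎[38;2;8;24;12m[48;2;7;22;11m🬎[38;2;8;24;12m[48;2;7;22;11m🬎[0m
[38;2;6;21;11m[48;2;4;18;10m🬂[38;2;6;21;11m[48;2;4;18;10m🬂[38;2;6;21;11m[48;2;4;18;10m🬂[38;2;6;21;11m[48;2;4;18;10m🬂[38;2;6;21;11m[48;2;4;18;10m🬂[38;2;6;21;11m[48;2;4;18;10m🬂[38;2;6;21;11m[48;2;4;18;10m🬂[38;2;6;21;11m[48;2;4;18;10m🬂[38;2;6;21;11m[48;2;4;18;10m🬂[38;2;6;21;11m[48;2;4;18;10m🬂[0m
</frame>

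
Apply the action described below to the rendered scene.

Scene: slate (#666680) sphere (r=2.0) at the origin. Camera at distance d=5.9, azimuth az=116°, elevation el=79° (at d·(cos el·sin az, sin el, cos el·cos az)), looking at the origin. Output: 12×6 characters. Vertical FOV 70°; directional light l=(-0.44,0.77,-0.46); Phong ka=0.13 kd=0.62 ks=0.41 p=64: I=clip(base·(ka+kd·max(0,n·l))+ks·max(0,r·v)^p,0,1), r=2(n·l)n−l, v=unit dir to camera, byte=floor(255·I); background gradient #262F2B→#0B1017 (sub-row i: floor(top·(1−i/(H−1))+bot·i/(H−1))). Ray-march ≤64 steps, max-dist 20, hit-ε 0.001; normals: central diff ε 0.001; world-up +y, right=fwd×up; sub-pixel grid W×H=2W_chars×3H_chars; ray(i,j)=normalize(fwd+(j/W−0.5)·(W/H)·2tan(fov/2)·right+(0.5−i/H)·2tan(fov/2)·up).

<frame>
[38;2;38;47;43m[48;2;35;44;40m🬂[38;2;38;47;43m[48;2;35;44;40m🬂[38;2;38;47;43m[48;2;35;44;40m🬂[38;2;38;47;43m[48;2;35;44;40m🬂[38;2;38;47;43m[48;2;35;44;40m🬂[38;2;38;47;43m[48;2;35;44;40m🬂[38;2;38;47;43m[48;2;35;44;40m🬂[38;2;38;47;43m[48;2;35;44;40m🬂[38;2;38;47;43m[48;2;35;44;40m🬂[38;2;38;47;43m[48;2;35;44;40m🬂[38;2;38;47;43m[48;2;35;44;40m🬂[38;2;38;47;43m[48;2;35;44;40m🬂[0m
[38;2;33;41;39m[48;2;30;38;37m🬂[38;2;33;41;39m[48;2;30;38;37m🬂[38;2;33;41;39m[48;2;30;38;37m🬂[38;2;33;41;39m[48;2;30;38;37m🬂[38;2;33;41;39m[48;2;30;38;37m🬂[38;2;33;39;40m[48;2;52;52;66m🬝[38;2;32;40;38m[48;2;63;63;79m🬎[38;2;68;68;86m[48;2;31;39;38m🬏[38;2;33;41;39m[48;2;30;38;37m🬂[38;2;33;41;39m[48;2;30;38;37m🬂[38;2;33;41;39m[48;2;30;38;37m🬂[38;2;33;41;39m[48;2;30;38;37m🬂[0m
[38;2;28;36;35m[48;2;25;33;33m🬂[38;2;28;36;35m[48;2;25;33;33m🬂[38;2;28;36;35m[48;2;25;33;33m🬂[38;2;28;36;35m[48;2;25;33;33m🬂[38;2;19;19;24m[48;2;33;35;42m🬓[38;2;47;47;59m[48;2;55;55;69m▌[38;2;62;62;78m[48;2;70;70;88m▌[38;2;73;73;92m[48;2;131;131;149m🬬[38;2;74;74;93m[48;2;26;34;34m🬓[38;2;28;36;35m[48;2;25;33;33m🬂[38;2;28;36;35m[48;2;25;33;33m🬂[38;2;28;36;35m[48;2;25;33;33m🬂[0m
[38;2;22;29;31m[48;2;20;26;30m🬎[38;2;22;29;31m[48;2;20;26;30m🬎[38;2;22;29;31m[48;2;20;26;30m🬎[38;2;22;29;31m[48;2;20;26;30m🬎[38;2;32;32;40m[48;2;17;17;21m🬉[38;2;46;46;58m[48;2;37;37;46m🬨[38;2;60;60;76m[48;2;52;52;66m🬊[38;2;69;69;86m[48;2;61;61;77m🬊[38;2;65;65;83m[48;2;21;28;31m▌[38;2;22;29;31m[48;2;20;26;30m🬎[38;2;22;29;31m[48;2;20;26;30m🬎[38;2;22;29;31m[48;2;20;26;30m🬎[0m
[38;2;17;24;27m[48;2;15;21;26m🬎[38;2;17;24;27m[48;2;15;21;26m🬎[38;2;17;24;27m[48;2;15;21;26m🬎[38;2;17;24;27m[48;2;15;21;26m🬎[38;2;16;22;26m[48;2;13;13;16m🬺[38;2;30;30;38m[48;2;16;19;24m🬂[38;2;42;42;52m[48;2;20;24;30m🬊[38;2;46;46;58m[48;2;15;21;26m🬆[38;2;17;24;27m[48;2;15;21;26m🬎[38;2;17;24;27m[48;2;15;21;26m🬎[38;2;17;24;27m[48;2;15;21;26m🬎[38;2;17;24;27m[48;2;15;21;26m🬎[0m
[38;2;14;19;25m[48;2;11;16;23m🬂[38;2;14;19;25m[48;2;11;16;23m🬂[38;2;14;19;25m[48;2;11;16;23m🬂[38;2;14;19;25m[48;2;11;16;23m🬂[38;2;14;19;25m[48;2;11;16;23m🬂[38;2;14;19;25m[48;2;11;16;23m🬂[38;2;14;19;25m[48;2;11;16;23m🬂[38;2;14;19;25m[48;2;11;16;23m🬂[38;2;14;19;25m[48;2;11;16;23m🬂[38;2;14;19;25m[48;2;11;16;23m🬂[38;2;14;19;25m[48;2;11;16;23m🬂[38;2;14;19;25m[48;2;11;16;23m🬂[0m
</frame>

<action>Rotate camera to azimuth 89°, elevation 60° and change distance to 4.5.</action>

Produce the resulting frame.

<frame>
[38;2;38;47;43m[48;2;35;44;40m🬂[38;2;38;47;43m[48;2;35;44;40m🬂[38;2;38;47;43m[48;2;35;44;40m🬂[38;2;38;47;43m[48;2;35;44;40m🬂[38;2;38;47;43m[48;2;35;44;40m🬂[38;2;38;47;43m[48;2;35;44;40m🬂[38;2;38;47;43m[48;2;35;44;40m🬂[38;2;38;47;43m[48;2;35;44;40m🬂[38;2;38;47;43m[48;2;35;44;40m🬂[38;2;38;47;43m[48;2;35;44;40m🬂[38;2;38;47;43m[48;2;35;44;40m🬂[38;2;38;47;43m[48;2;35;44;40m🬂[0m
[38;2;33;41;39m[48;2;30;38;37m🬂[38;2;33;41;39m[48;2;30;38;37m🬂[38;2;33;41;39m[48;2;30;38;37m🬂[38;2;33;41;39m[48;2;30;38;37m🬂[38;2;32;40;38m[48;2;47;47;60m🬆[38;2;61;61;76m[48;2;54;54;69m🬊[38;2;68;68;85m[48;2;61;61;76m🬨[38;2;33;41;39m[48;2;73;73;91m🬁[38;2;70;70;88m[48;2;31;39;38m🬏[38;2;33;41;39m[48;2;30;38;37m🬂[38;2;33;41;39m[48;2;30;38;37m🬂[38;2;33;41;39m[48;2;30;38;37m🬂[0m
[38;2;28;36;35m[48;2;25;33;33m🬂[38;2;28;36;35m[48;2;25;33;33m🬂[38;2;28;36;35m[48;2;25;33;33m🬂[38;2;29;31;36m[48;2;17;17;21m🬨[38;2;41;41;52m[48;2;34;34;43m🬊[38;2;48;48;61m[48;2;41;41;52m🬊[38;2;65;65;80m[48;2;50;50;62m🬁[38;2;134;134;149m[48;2;57;57;72m🬀[38;2;64;64;81m[48;2;57;57;72m🬊[38;2;61;61;77m[48;2;26;34;34m🬓[38;2;28;36;35m[48;2;25;33;33m🬂[38;2;28;36;35m[48;2;25;33;33m🬂[0m
[38;2;22;29;31m[48;2;20;26;30m🬎[38;2;22;29;31m[48;2;20;26;30m🬎[38;2;22;29;31m[48;2;20;26;30m🬎[38;2;13;13;16m[48;2;20;20;26m🬺[38;2;27;27;34m[48;2;18;18;23m🬊[38;2;35;35;44m[48;2;27;27;34m🬊[38;2;41;41;51m[48;2;33;33;41m🬊[38;2;45;45;57m[48;2;38;38;47m🬊[38;2;49;49;62m[48;2;41;41;51m🬊[38;2;45;45;57m[48;2;21;28;31m▌[38;2;22;29;31m[48;2;20;26;30m🬎[38;2;22;29;31m[48;2;20;26;30m🬎[0m
[38;2;17;24;27m[48;2;15;21;26m🬎[38;2;17;24;27m[48;2;15;21;26m🬎[38;2;17;24;27m[48;2;15;21;26m🬎[38;2;16;22;26m[48;2;13;13;16m🬺[38;2;13;13;16m[48;2;15;21;26m🬬[38;2;20;20;24m[48;2;13;13;16m🬂[38;2;24;24;30m[48;2;14;14;18m🬊[38;2;27;27;34m[48;2;14;14;17m🬎[38;2;32;32;41m[48;2;17;22;27m🬂[38;2;17;24;27m[48;2;15;21;26m🬎[38;2;17;24;27m[48;2;15;21;26m🬎[38;2;17;24;27m[48;2;15;21;26m🬎[0m
[38;2;14;19;25m[48;2;11;16;23m🬂[38;2;14;19;25m[48;2;11;16;23m🬂[38;2;14;19;25m[48;2;11;16;23m🬂[38;2;14;19;25m[48;2;11;16;23m🬂[38;2;14;19;25m[48;2;11;16;23m🬂[38;2;13;13;16m[48;2;11;16;23m🬂[38;2;13;13;16m[48;2;11;16;23m🬂[38;2;13;13;16m[48;2;12;17;23m🬀[38;2;14;19;25m[48;2;11;16;23m🬂[38;2;14;19;25m[48;2;11;16;23m🬂[38;2;14;19;25m[48;2;11;16;23m🬂[38;2;14;19;25m[48;2;11;16;23m🬂[0m
</frame>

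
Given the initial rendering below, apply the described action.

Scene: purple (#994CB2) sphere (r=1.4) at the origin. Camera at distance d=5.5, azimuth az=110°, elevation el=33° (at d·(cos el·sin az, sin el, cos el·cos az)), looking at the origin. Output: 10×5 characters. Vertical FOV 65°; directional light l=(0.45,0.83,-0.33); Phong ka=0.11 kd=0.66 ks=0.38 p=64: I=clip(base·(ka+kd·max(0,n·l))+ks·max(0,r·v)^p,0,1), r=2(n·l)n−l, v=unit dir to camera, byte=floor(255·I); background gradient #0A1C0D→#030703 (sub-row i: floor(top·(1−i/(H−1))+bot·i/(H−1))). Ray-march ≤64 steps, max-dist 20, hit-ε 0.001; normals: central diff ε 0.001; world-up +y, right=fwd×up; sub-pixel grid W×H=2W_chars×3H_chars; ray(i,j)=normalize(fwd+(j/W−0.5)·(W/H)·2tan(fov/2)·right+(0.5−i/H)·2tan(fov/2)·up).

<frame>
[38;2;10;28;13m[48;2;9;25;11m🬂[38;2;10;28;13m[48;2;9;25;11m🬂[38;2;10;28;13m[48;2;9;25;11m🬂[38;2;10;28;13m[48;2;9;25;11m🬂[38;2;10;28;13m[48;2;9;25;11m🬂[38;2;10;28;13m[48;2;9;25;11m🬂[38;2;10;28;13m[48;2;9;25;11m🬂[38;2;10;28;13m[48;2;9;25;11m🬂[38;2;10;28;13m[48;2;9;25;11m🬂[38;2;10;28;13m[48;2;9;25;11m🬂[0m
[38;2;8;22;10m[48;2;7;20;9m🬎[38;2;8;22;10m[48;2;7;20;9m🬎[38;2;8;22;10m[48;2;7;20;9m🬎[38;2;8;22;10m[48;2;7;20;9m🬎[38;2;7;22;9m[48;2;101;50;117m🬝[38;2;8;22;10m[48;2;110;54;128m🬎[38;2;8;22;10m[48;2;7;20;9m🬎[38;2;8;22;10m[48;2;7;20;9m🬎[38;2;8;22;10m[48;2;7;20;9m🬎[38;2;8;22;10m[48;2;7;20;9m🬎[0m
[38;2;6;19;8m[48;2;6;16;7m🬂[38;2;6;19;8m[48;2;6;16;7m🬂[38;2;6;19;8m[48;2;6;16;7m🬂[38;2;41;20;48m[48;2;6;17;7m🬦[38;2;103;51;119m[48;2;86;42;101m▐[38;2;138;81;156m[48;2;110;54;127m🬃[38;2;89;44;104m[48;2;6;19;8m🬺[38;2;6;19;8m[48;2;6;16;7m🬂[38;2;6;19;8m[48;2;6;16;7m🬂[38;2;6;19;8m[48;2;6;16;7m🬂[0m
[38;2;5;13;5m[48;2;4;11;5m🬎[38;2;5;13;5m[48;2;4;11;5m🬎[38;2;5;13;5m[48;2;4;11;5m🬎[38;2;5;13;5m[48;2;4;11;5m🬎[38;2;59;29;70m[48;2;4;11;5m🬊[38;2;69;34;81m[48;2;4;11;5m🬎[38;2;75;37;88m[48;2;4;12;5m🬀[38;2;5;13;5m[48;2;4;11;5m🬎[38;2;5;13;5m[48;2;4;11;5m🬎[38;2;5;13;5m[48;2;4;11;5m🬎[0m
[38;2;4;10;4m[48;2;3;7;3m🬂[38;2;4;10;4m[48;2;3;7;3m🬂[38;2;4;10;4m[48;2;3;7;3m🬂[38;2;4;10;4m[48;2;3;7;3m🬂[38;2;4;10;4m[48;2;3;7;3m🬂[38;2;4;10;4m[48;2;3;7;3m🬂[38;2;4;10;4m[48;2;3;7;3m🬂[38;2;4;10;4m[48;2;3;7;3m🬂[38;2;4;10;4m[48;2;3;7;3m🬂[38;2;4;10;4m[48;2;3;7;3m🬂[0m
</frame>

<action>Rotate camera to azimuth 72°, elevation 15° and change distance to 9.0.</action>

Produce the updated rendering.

<frame>
[38;2;10;28;13m[48;2;9;25;11m🬂[38;2;10;28;13m[48;2;9;25;11m🬂[38;2;10;28;13m[48;2;9;25;11m🬂[38;2;10;28;13m[48;2;9;25;11m🬂[38;2;10;28;13m[48;2;9;25;11m🬂[38;2;10;28;13m[48;2;9;25;11m🬂[38;2;10;28;13m[48;2;9;25;11m🬂[38;2;10;28;13m[48;2;9;25;11m🬂[38;2;10;28;13m[48;2;9;25;11m🬂[38;2;10;28;13m[48;2;9;25;11m🬂[0m
[38;2;8;22;10m[48;2;7;20;9m🬎[38;2;8;22;10m[48;2;7;20;9m🬎[38;2;8;22;10m[48;2;7;20;9m🬎[38;2;8;22;10m[48;2;7;20;9m🬎[38;2;8;22;10m[48;2;7;20;9m🬎[38;2;8;22;10m[48;2;7;20;9m🬎[38;2;8;22;10m[48;2;7;20;9m🬎[38;2;8;22;10m[48;2;7;20;9m🬎[38;2;8;22;10m[48;2;7;20;9m🬎[38;2;8;22;10m[48;2;7;20;9m🬎[0m
[38;2;6;19;8m[48;2;6;16;7m🬂[38;2;6;19;8m[48;2;6;16;7m🬂[38;2;6;19;8m[48;2;6;16;7m🬂[38;2;6;19;8m[48;2;6;16;7m🬂[38;2;63;31;73m[48;2;10;15;12m🬉[38;2;102;50;118m[48;2;59;29;68m🬎[38;2;6;19;8m[48;2;6;16;7m🬂[38;2;6;19;8m[48;2;6;16;7m🬂[38;2;6;19;8m[48;2;6;16;7m🬂[38;2;6;19;8m[48;2;6;16;7m🬂[0m
[38;2;5;13;5m[48;2;4;11;5m🬎[38;2;5;13;5m[48;2;4;11;5m🬎[38;2;5;13;5m[48;2;4;11;5m🬎[38;2;5;13;5m[48;2;4;11;5m🬎[38;2;16;8;19m[48;2;4;12;5m🬁[38;2;16;8;19m[48;2;4;12;5m🬂[38;2;5;13;5m[48;2;4;11;5m🬎[38;2;5;13;5m[48;2;4;11;5m🬎[38;2;5;13;5m[48;2;4;11;5m🬎[38;2;5;13;5m[48;2;4;11;5m🬎[0m
[38;2;4;10;4m[48;2;3;7;3m🬂[38;2;4;10;4m[48;2;3;7;3m🬂[38;2;4;10;4m[48;2;3;7;3m🬂[38;2;4;10;4m[48;2;3;7;3m🬂[38;2;4;10;4m[48;2;3;7;3m🬂[38;2;4;10;4m[48;2;3;7;3m🬂[38;2;4;10;4m[48;2;3;7;3m🬂[38;2;4;10;4m[48;2;3;7;3m🬂[38;2;4;10;4m[48;2;3;7;3m🬂[38;2;4;10;4m[48;2;3;7;3m🬂[0m
</frame>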